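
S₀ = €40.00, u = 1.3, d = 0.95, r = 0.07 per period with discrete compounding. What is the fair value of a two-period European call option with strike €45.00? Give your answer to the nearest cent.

€4.05

Risk-neutral probability p = (1 + 0.07 − 0.95)/(1.3 − 0.95) = 0.1200/0.3500 = 0.3429
Terminal stock prices: S_uu = 67.6, S_ud = 49.4, S_dd = 36.1
Terminal payoffs (S − K): max(22.6, 0) = 22.6, max(4.4, 0) = 4.4, max(-8.9, 0) = 0
Node u (S = 52): V_u = 1/1.07·[0.3429·22.6000 + 0.6571·4.4000] = 9.9439
Node d (S = 38): V_d = 1/1.07·[0.3429·4.4000 + 0.6571·0.0000] = 1.4099
Node 0 (S = 40): V_0 = 1/1.07·[0.3429·9.9439 + 0.6571·1.4099] = 4.0522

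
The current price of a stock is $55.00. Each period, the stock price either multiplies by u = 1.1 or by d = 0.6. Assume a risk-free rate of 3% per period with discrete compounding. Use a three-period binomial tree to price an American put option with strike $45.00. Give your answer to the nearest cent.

$3.10

Risk-neutral probability p = (1 + 0.03 − 0.6)/(1.1 − 0.6) = 0.4300/0.5000 = 0.8600
Terminal stock prices: S_uuu = 73.21, S_uud = 39.93, S_udd = 21.78, S_ddd = 11.88
Terminal payoffs (K − S): max(-28.21, 0) = 0, max(5.07, 0) = 5.07, max(23.22, 0) = 23.22, max(33.12, 0) = 33.12
Node uu (S = 66.55): continuation = 1/1.03·[0.8600·0.0000 + 0.1400·5.0700] = 0.6891; exercise value = 0.0000 ≤ continuation, so V_uu = 0.6891
Node ud (S = 36.3): continuation = 1/1.03·[0.8600·5.0700 + 0.1400·23.2200] = 7.3893; exercise value = 8.7000 > continuation, so V_ud = 8.7000 (exercise)
Node dd (S = 19.8): continuation = 1/1.03·[0.8600·23.2200 + 0.1400·33.1200] = 23.8893; exercise value = 25.2000 > continuation, so V_dd = 25.2000 (exercise)
Node u (S = 60.5): continuation = 1/1.03·[0.8600·0.6891 + 0.1400·8.7000] = 1.7579; exercise value = 0.0000 ≤ continuation, so V_u = 1.7579
Node d (S = 33): continuation = 1/1.03·[0.8600·8.7000 + 0.1400·25.2000] = 10.6893; exercise value = 12.0000 > continuation, so V_d = 12.0000 (exercise)
Node 0 (S = 55): continuation = 1/1.03·[0.8600·1.7579 + 0.1400·12.0000] = 3.0988; exercise value = 0.0000 ≤ continuation, so V_0 = 3.0988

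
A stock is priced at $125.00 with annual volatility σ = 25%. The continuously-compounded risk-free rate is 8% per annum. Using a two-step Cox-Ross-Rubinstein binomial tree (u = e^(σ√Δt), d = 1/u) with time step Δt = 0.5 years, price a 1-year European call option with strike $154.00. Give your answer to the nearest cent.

CRR parameters: u = e^(σ√Δt) = e^(0.25·√0.5) = 1.1934, d = 1/u = 0.8380
Per-period rate: rΔt = 0.08·0.5 = 0.04, so R = e^0.04 = 1.0408
Risk-neutral probability p = (e^0.04 − 0.8380)/(1.1934 − 0.8380) = 0.2028/0.3554 = 0.5708
Terminal stock prices: S_uu = 178, S_ud = 125, S_dd = 87.77
Terminal payoffs (S − K): max(24.01, 0) = 24.01, max(-29, 0) = 0, max(-66.23, 0) = 0
Node u (S = 149.2): V_u = e^(−0.04)·[0.5708·24.0149 + 0.4292·0.0000] = 13.1691
Node d (S = 104.7): V_d = e^(−0.04)·[0.5708·0.0000 + 0.4292·0.0000] = 0.0000
Node 0 (S = 125): V_0 = e^(−0.04)·[0.5708·13.1691 + 0.4292·0.0000] = 7.2216

$7.22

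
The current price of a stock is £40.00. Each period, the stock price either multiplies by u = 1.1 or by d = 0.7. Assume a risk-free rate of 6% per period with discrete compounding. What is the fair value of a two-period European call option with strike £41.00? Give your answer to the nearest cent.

£5.33

Risk-neutral probability p = (1 + 0.06 − 0.7)/(1.1 − 0.7) = 0.3600/0.4000 = 0.9000
Terminal stock prices: S_uu = 48.4, S_ud = 30.8, S_dd = 19.6
Terminal payoffs (S − K): max(7.4, 0) = 7.4, max(-10.2, 0) = 0, max(-21.4, 0) = 0
Node u (S = 44): V_u = 1/1.06·[0.9000·7.4000 + 0.1000·0.0000] = 6.2830
Node d (S = 28): V_d = 1/1.06·[0.9000·0.0000 + 0.1000·0.0000] = 0.0000
Node 0 (S = 40): V_0 = 1/1.06·[0.9000·6.2830 + 0.1000·0.0000] = 5.3346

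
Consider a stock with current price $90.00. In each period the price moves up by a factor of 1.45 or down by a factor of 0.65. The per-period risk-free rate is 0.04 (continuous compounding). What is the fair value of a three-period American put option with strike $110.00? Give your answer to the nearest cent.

Risk-neutral probability p = (e^0.04 − 0.65)/(1.45 − 0.65) = 0.3908/0.8000 = 0.4885
Terminal stock prices: S_uuu = 274.4, S_uud = 123, S_udd = 55.14, S_ddd = 24.72
Terminal payoffs (K − S): max(-164.4, 0) = 0, max(-13, 0) = 0, max(54.86, 0) = 54.86, max(85.28, 0) = 85.28
Node uu (S = 189.2): continuation = e^(−0.04)·[0.4885·0.0000 + 0.5115·0.0000] = 0.0000; exercise value = 0.0000 ≤ continuation, so V_uu = 0.0000
Node ud (S = 84.83): continuation = e^(−0.04)·[0.4885·0.0000 + 0.5115·54.8637] = 26.9617; exercise value = 25.1750 ≤ continuation, so V_ud = 26.9617
Node dd (S = 38.03): continuation = e^(−0.04)·[0.4885·54.8637 + 0.5115·85.2837] = 67.6618; exercise value = 71.9750 > continuation, so V_dd = 71.9750 (exercise)
Node u (S = 130.5): continuation = e^(−0.04)·[0.4885·0.0000 + 0.5115·26.9617] = 13.2498; exercise value = 0.0000 ≤ continuation, so V_u = 13.2498
Node d (S = 58.5): continuation = e^(−0.04)·[0.4885·26.9617 + 0.5115·71.9750] = 48.0255; exercise value = 51.5000 > continuation, so V_d = 51.5000 (exercise)
Node 0 (S = 90): continuation = e^(−0.04)·[0.4885·13.2498 + 0.5115·51.5000] = 31.5276; exercise value = 20.0000 ≤ continuation, so V_0 = 31.5276

$31.53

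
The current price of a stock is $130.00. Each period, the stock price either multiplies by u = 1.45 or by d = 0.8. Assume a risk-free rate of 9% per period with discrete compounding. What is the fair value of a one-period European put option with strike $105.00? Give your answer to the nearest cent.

Risk-neutral probability p = (1 + 0.09 − 0.8)/(1.45 − 0.8) = 0.2900/0.6500 = 0.4462
Terminal stock prices: S_u = 188.5, S_d = 104
Terminal payoffs (K − S): max(-83.5, 0) = 0, max(1, 0) = 1
Node 0 (S = 130): V_0 = 1/1.09·[0.4462·0.0000 + 0.5538·1.0000] = 0.5081

$0.51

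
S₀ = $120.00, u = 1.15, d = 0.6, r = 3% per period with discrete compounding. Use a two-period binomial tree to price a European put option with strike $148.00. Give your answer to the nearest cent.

Risk-neutral probability p = (1 + 0.03 − 0.6)/(1.15 − 0.6) = 0.4300/0.5500 = 0.7818
Terminal stock prices: S_uu = 158.7, S_ud = 82.8, S_dd = 43.2
Terminal payoffs (K − S): max(-10.7, 0) = 0, max(65.2, 0) = 65.2, max(104.8, 0) = 104.8
Node u (S = 138): V_u = 1/1.03·[0.7818·0.0000 + 0.2182·65.2000] = 13.8111
Node d (S = 72): V_d = 1/1.03·[0.7818·65.2000 + 0.2182·104.8000] = 71.6893
Node 0 (S = 120): V_0 = 1/1.03·[0.7818·13.8111 + 0.2182·71.6893] = 25.6690

$25.67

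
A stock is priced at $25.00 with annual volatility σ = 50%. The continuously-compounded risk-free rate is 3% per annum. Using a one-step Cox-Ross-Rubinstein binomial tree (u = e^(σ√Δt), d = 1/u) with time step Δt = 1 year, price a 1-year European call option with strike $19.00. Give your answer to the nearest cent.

$8.77

CRR parameters: u = e^(σ√Δt) = e^(0.5·√1) = 1.6487, d = 1/u = 0.6065
Per-period rate: rΔt = 0.03·1 = 0.03, so R = e^0.03 = 1.0305
Risk-neutral probability p = (e^0.03 − 0.6065)/(1.6487 − 0.6065) = 0.4239/1.0422 = 0.4068
Terminal stock prices: S_u = 41.22, S_d = 15.16
Terminal payoffs (S − K): max(22.22, 0) = 22.22, max(-3.837, 0) = 0
Node 0 (S = 25): V_0 = e^(−0.03)·[0.4068·22.2180 + 0.5932·0.0000] = 8.7704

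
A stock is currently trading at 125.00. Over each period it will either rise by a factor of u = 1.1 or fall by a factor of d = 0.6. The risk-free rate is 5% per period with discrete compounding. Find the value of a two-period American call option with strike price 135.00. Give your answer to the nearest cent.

Risk-neutral probability p = (1 + 0.05 − 0.6)/(1.1 − 0.6) = 0.4500/0.5000 = 0.9000
Terminal stock prices: S_uu = 151.3, S_ud = 82.5, S_dd = 45
Terminal payoffs (S − K): max(16.25, 0) = 16.25, max(-52.5, 0) = 0, max(-90, 0) = 0
Node u (S = 137.5): continuation = 1/1.05·[0.9000·16.2500 + 0.1000·0.0000] = 13.9286; exercise value = 2.5000 ≤ continuation, so V_u = 13.9286
Node d (S = 75): continuation = 1/1.05·[0.9000·0.0000 + 0.1000·0.0000] = 0.0000; exercise value = 0.0000 ≤ continuation, so V_d = 0.0000
Node 0 (S = 125): continuation = 1/1.05·[0.9000·13.9286 + 0.1000·0.0000] = 11.9388; exercise value = 0.0000 ≤ continuation, so V_0 = 11.9388

11.94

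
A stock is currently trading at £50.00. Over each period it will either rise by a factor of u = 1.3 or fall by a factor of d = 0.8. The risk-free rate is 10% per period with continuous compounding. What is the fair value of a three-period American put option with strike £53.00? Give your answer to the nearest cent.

Risk-neutral probability p = (e^0.1 − 0.8)/(1.3 − 0.8) = 0.3052/0.5000 = 0.6103
Terminal stock prices: S_uuu = 109.9, S_uud = 67.6, S_udd = 41.6, S_ddd = 25.6
Terminal payoffs (K − S): max(-56.85, 0) = 0, max(-14.6, 0) = 0, max(11.4, 0) = 11.4, max(27.4, 0) = 27.4
Node uu (S = 84.5): continuation = e^(−0.1)·[0.6103·0.0000 + 0.3897·0.0000] = 0.0000; exercise value = 0.0000 ≤ continuation, so V_uu = 0.0000
Node ud (S = 52): continuation = e^(−0.1)·[0.6103·0.0000 + 0.3897·11.4000] = 4.0194; exercise value = 1.0000 ≤ continuation, so V_ud = 4.0194
Node dd (S = 32): continuation = e^(−0.1)·[0.6103·11.4000 + 0.3897·27.4000] = 15.9564; exercise value = 21.0000 > continuation, so V_dd = 21.0000 (exercise)
Node u (S = 65): continuation = e^(−0.1)·[0.6103·0.0000 + 0.3897·4.0194] = 1.4171; exercise value = 0.0000 ≤ continuation, so V_u = 1.4171
Node d (S = 40): continuation = e^(−0.1)·[0.6103·4.0194 + 0.3897·21.0000] = 9.6239; exercise value = 13.0000 > continuation, so V_d = 13.0000 (exercise)
Node 0 (S = 50): continuation = e^(−0.1)·[0.6103·1.4171 + 0.3897·13.0000] = 5.3661; exercise value = 3.0000 ≤ continuation, so V_0 = 5.3661

£5.37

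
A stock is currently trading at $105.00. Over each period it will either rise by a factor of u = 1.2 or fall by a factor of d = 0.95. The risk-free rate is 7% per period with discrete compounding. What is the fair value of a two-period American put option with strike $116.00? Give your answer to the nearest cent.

$11.00

Risk-neutral probability p = (1 + 0.07 − 0.95)/(1.2 − 0.95) = 0.1200/0.2500 = 0.4800
Terminal stock prices: S_uu = 151.2, S_ud = 119.7, S_dd = 94.76
Terminal payoffs (K − S): max(-35.2, 0) = 0, max(-3.7, 0) = 0, max(21.24, 0) = 21.24
Node u (S = 126): continuation = 1/1.07·[0.4800·0.0000 + 0.5200·0.0000] = 0.0000; exercise value = 0.0000 ≤ continuation, so V_u = 0.0000
Node d (S = 99.75): continuation = 1/1.07·[0.4800·0.0000 + 0.5200·21.2375] = 10.3210; exercise value = 16.2500 > continuation, so V_d = 16.2500 (exercise)
Node 0 (S = 105): continuation = 1/1.07·[0.4800·0.0000 + 0.5200·16.2500] = 7.8972; exercise value = 11.0000 > continuation, so V_0 = 11.0000 (exercise)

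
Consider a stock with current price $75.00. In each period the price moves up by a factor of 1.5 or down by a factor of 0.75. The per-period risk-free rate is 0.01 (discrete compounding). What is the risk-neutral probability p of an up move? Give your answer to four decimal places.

Risk-neutral probability p = (1 + 0.01 − 0.75)/(1.5 − 0.75) = 0.2600/0.7500 = 0.3467

p = 0.3467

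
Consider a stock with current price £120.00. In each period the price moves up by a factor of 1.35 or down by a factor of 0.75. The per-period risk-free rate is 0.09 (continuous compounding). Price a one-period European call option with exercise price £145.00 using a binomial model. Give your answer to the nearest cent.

Risk-neutral probability p = (e^0.09 − 0.75)/(1.35 − 0.75) = 0.3442/0.6000 = 0.5736
Terminal stock prices: S_u = 162, S_d = 90
Terminal payoffs (S − K): max(17, 0) = 17, max(-55, 0) = 0
Node 0 (S = 120): V_0 = e^(−0.09)·[0.5736·17.0000 + 0.4264·0.0000] = 8.9123

£8.91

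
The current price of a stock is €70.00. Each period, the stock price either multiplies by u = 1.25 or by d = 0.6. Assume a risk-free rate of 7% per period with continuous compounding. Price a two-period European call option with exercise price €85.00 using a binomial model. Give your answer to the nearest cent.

Risk-neutral probability p = (e^0.07 − 0.6)/(1.25 − 0.6) = 0.4725/0.6500 = 0.7269
Terminal stock prices: S_uu = 109.4, S_ud = 52.5, S_dd = 25.2
Terminal payoffs (S − K): max(24.38, 0) = 24.38, max(-32.5, 0) = 0, max(-59.8, 0) = 0
Node u (S = 87.5): V_u = e^(−0.07)·[0.7269·24.3750 + 0.2731·0.0000] = 16.5211
Node d (S = 42): V_d = e^(−0.07)·[0.7269·0.0000 + 0.2731·0.0000] = 0.0000
Node 0 (S = 70): V_0 = e^(−0.07)·[0.7269·16.5211 + 0.2731·0.0000] = 11.1979

€11.20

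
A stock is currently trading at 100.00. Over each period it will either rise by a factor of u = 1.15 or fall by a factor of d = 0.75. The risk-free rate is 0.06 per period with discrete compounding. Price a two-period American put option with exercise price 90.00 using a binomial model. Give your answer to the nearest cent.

Risk-neutral probability p = (1 + 0.06 − 0.75)/(1.15 − 0.75) = 0.3100/0.4000 = 0.7750
Terminal stock prices: S_uu = 132.2, S_ud = 86.25, S_dd = 56.25
Terminal payoffs (K − S): max(-42.25, 0) = 0, max(3.75, 0) = 3.75, max(33.75, 0) = 33.75
Node u (S = 115): continuation = 1/1.06·[0.7750·0.0000 + 0.2250·3.7500] = 0.7960; exercise value = 0.0000 ≤ continuation, so V_u = 0.7960
Node d (S = 75): continuation = 1/1.06·[0.7750·3.7500 + 0.2250·33.7500] = 9.9057; exercise value = 15.0000 > continuation, so V_d = 15.0000 (exercise)
Node 0 (S = 100): continuation = 1/1.06·[0.7750·0.7960 + 0.2250·15.0000] = 3.7659; exercise value = 0.0000 ≤ continuation, so V_0 = 3.7659

3.77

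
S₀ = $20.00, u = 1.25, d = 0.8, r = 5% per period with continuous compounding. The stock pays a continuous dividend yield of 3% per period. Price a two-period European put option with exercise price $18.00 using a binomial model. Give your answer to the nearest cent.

$1.23

Per-period risk-free factor R = e^0.05 = 1.0513; dividend-adjusted growth = e^(0.05−0.03) = 1.0202.
Risk-neutral probability p = (1.0202 − 0.8)/(1.25 − 0.8) = 0.2202/0.4500 = 0.4893
Terminal stock prices: S_uu = 31.25, S_ud = 20, S_dd = 12.8
Terminal payoffs (K − S): max(-13.25, 0) = 0, max(-2, 0) = 0, max(5.2, 0) = 5.2
Node u (S = 25): V_u = e^(−0.05)·[0.4893·0.0000 + 0.5107·0.0000] = 0.0000
Node d (S = 16): V_d = e^(−0.05)·[0.4893·0.0000 + 0.5107·5.2000] = 2.5259
Node 0 (S = 20): V_0 = e^(−0.05)·[0.4893·0.0000 + 0.5107·2.5259] = 1.2270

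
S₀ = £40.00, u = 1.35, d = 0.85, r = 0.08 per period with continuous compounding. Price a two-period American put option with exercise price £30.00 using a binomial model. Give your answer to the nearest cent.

Risk-neutral probability p = (e^0.08 − 0.85)/(1.35 − 0.85) = 0.2333/0.5000 = 0.4666
Terminal stock prices: S_uu = 72.9, S_ud = 45.9, S_dd = 28.9
Terminal payoffs (K − S): max(-42.9, 0) = 0, max(-15.9, 0) = 0, max(1.1, 0) = 1.1
Node u (S = 54): continuation = e^(−0.08)·[0.4666·0.0000 + 0.5334·0.0000] = 0.0000; exercise value = 0.0000 ≤ continuation, so V_u = 0.0000
Node d (S = 34): continuation = e^(−0.08)·[0.4666·0.0000 + 0.5334·1.1000] = 0.5417; exercise value = 0.0000 ≤ continuation, so V_d = 0.5417
Node 0 (S = 40): continuation = e^(−0.08)·[0.4666·0.0000 + 0.5334·0.5417] = 0.2667; exercise value = 0.0000 ≤ continuation, so V_0 = 0.2667

£0.27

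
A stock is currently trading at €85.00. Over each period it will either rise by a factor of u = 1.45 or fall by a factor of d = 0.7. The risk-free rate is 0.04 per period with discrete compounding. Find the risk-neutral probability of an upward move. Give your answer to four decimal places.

p = 0.4533

Risk-neutral probability p = (1 + 0.04 − 0.7)/(1.45 − 0.7) = 0.3400/0.7500 = 0.4533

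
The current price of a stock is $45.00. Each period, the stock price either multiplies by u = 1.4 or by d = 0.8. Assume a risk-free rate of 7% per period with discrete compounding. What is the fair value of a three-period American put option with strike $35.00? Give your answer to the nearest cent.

$1.64

Risk-neutral probability p = (1 + 0.07 − 0.8)/(1.4 − 0.8) = 0.2700/0.6000 = 0.4500
Terminal stock prices: S_uuu = 123.5, S_uud = 70.56, S_udd = 40.32, S_ddd = 23.04
Terminal payoffs (K − S): max(-88.48, 0) = 0, max(-35.56, 0) = 0, max(-5.32, 0) = 0, max(11.96, 0) = 11.96
Node uu (S = 88.2): continuation = 1/1.07·[0.4500·0.0000 + 0.5500·0.0000] = 0.0000; exercise value = 0.0000 ≤ continuation, so V_uu = 0.0000
Node ud (S = 50.4): continuation = 1/1.07·[0.4500·0.0000 + 0.5500·0.0000] = 0.0000; exercise value = 0.0000 ≤ continuation, so V_ud = 0.0000
Node dd (S = 28.8): continuation = 1/1.07·[0.4500·0.0000 + 0.5500·11.9600] = 6.1477; exercise value = 6.2000 > continuation, so V_dd = 6.2000 (exercise)
Node u (S = 63): continuation = 1/1.07·[0.4500·0.0000 + 0.5500·0.0000] = 0.0000; exercise value = 0.0000 ≤ continuation, so V_u = 0.0000
Node d (S = 36): continuation = 1/1.07·[0.4500·0.0000 + 0.5500·6.2000] = 3.1869; exercise value = 0.0000 ≤ continuation, so V_d = 3.1869
Node 0 (S = 45): continuation = 1/1.07·[0.4500·0.0000 + 0.5500·3.1869] = 1.6381; exercise value = 0.0000 ≤ continuation, so V_0 = 1.6381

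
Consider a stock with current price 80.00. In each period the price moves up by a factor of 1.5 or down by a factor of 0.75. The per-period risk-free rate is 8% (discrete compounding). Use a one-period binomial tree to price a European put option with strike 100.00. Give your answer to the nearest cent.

20.74

Risk-neutral probability p = (1 + 0.08 − 0.75)/(1.5 − 0.75) = 0.3300/0.7500 = 0.4400
Terminal stock prices: S_u = 120, S_d = 60
Terminal payoffs (K − S): max(-20, 0) = 0, max(40, 0) = 40
Node 0 (S = 80): V_0 = 1/1.08·[0.4400·0.0000 + 0.5600·40.0000] = 20.7407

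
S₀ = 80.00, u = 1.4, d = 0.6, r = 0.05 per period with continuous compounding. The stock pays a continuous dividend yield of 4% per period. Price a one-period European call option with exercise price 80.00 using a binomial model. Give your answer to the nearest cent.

Per-period risk-free factor R = e^0.05 = 1.0513; dividend-adjusted growth = e^(0.05−0.04) = 1.0101.
Risk-neutral probability p = (1.0101 − 0.6)/(1.4 − 0.6) = 0.4101/0.8000 = 0.5126
Terminal stock prices: S_u = 112, S_d = 48
Terminal payoffs (S − K): max(32, 0) = 32, max(-32, 0) = 0
Node 0 (S = 80): V_0 = e^(−0.05)·[0.5126·32.0000 + 0.4874·0.0000] = 15.6021

15.60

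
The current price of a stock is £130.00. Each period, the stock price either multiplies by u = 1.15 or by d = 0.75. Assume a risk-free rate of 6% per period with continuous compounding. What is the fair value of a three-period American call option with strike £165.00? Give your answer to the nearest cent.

£12.95

Risk-neutral probability p = (e^0.06 − 0.75)/(1.15 − 0.75) = 0.3118/0.4000 = 0.7796
Terminal stock prices: S_uuu = 197.7, S_uud = 128.9, S_udd = 84.09, S_ddd = 54.84
Terminal payoffs (S − K): max(32.71, 0) = 32.71, max(-36.06, 0) = 0, max(-80.91, 0) = 0, max(-110.2, 0) = 0
Node uu (S = 171.9): continuation = e^(−0.06)·[0.7796·32.7137 + 0.2204·0.0000] = 24.0182; exercise value = 6.9250 ≤ continuation, so V_uu = 24.0182
Node ud (S = 112.1): continuation = e^(−0.06)·[0.7796·0.0000 + 0.2204·0.0000] = 0.0000; exercise value = 0.0000 ≤ continuation, so V_ud = 0.0000
Node dd (S = 73.12): continuation = e^(−0.06)·[0.7796·0.0000 + 0.2204·0.0000] = 0.0000; exercise value = 0.0000 ≤ continuation, so V_dd = 0.0000
Node u (S = 149.5): continuation = e^(−0.06)·[0.7796·24.0182 + 0.2204·0.0000] = 17.6339; exercise value = 0.0000 ≤ continuation, so V_u = 17.6339
Node d (S = 97.5): continuation = e^(−0.06)·[0.7796·0.0000 + 0.2204·0.0000] = 0.0000; exercise value = 0.0000 ≤ continuation, so V_d = 0.0000
Node 0 (S = 130): continuation = e^(−0.06)·[0.7796·17.6339 + 0.2204·0.0000] = 12.9467; exercise value = 0.0000 ≤ continuation, so V_0 = 12.9467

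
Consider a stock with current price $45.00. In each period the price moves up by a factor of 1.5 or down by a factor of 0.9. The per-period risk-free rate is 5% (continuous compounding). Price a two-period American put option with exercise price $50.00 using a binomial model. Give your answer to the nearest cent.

$6.86

Risk-neutral probability p = (e^0.05 − 0.9)/(1.5 − 0.9) = 0.1513/0.6000 = 0.2521
Terminal stock prices: S_uu = 101.2, S_ud = 60.75, S_dd = 36.45
Terminal payoffs (K − S): max(-51.25, 0) = 0, max(-10.75, 0) = 0, max(13.55, 0) = 13.55
Node u (S = 67.5): continuation = e^(−0.05)·[0.2521·0.0000 + 0.7479·0.0000] = 0.0000; exercise value = 0.0000 ≤ continuation, so V_u = 0.0000
Node d (S = 40.5): continuation = e^(−0.05)·[0.2521·0.0000 + 0.7479·13.5500] = 9.6396; exercise value = 9.5000 ≤ continuation, so V_d = 9.6396
Node 0 (S = 45): continuation = e^(−0.05)·[0.2521·0.0000 + 0.7479·9.6396] = 6.8577; exercise value = 5.0000 ≤ continuation, so V_0 = 6.8577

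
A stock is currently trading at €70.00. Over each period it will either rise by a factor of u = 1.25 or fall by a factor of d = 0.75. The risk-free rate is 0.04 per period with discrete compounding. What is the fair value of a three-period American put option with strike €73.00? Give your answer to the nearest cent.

Risk-neutral probability p = (1 + 0.04 − 0.75)/(1.25 − 0.75) = 0.2900/0.5000 = 0.5800
Terminal stock prices: S_uuu = 136.7, S_uud = 82.03, S_udd = 49.22, S_ddd = 29.53
Terminal payoffs (K − S): max(-63.72, 0) = 0, max(-9.031, 0) = 0, max(23.78, 0) = 23.78, max(43.47, 0) = 43.47
Node uu (S = 109.4): continuation = 1/1.04·[0.5800·0.0000 + 0.4200·0.0000] = 0.0000; exercise value = 0.0000 ≤ continuation, so V_uu = 0.0000
Node ud (S = 65.62): continuation = 1/1.04·[0.5800·0.0000 + 0.4200·23.7812] = 9.6040; exercise value = 7.3750 ≤ continuation, so V_ud = 9.6040
Node dd (S = 39.38): continuation = 1/1.04·[0.5800·23.7812 + 0.4200·43.4688] = 30.8173; exercise value = 33.6250 > continuation, so V_dd = 33.6250 (exercise)
Node u (S = 87.5): continuation = 1/1.04·[0.5800·0.0000 + 0.4200·9.6040] = 3.8785; exercise value = 0.0000 ≤ continuation, so V_u = 3.8785
Node d (S = 52.5): continuation = 1/1.04·[0.5800·9.6040 + 0.4200·33.6250] = 18.9354; exercise value = 20.5000 > continuation, so V_d = 20.5000 (exercise)
Node 0 (S = 70): continuation = 1/1.04·[0.5800·3.8785 + 0.4200·20.5000] = 10.4419; exercise value = 3.0000 ≤ continuation, so V_0 = 10.4419

€10.44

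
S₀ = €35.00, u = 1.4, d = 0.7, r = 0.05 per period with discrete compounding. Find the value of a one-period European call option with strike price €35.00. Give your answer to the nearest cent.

€6.67

Risk-neutral probability p = (1 + 0.05 − 0.7)/(1.4 − 0.7) = 0.3500/0.7000 = 0.5000
Terminal stock prices: S_u = 49, S_d = 24.5
Terminal payoffs (S − K): max(14, 0) = 14, max(-10.5, 0) = 0
Node 0 (S = 35): V_0 = 1/1.05·[0.5000·14.0000 + 0.5000·0.0000] = 6.6667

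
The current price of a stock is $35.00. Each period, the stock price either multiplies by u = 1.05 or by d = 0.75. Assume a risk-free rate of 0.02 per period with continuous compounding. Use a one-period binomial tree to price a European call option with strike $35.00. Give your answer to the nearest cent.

$1.54

Risk-neutral probability p = (e^0.02 − 0.75)/(1.05 − 0.75) = 0.2702/0.3000 = 0.9007
Terminal stock prices: S_u = 36.75, S_d = 26.25
Terminal payoffs (S − K): max(1.75, 0) = 1.75, max(-8.75, 0) = 0
Node 0 (S = 35): V_0 = e^(−0.02)·[0.9007·1.7500 + 0.0993·0.0000] = 1.5450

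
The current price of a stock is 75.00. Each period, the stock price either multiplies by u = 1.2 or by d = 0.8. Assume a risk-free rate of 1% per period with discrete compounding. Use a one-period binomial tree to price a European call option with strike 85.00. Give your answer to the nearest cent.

Risk-neutral probability p = (1 + 0.01 − 0.8)/(1.2 − 0.8) = 0.2100/0.4000 = 0.5250
Terminal stock prices: S_u = 90, S_d = 60
Terminal payoffs (S − K): max(5, 0) = 5, max(-25, 0) = 0
Node 0 (S = 75): V_0 = 1/1.01·[0.5250·5.0000 + 0.4750·0.0000] = 2.5990

2.60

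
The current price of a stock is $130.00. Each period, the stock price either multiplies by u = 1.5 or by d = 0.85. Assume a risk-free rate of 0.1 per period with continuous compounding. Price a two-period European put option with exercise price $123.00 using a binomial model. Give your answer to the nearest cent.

Risk-neutral probability p = (e^0.1 − 0.85)/(1.5 − 0.85) = 0.2552/0.6500 = 0.3926
Terminal stock prices: S_uu = 292.5, S_ud = 165.8, S_dd = 93.92
Terminal payoffs (K − S): max(-169.5, 0) = 0, max(-42.75, 0) = 0, max(29.08, 0) = 29.08
Node u (S = 195): V_u = e^(−0.1)·[0.3926·0.0000 + 0.6074·0.0000] = 0.0000
Node d (S = 110.5): V_d = e^(−0.1)·[0.3926·0.0000 + 0.6074·29.0750] = 15.9803
Node 0 (S = 130): V_0 = e^(−0.1)·[0.3926·0.0000 + 0.6074·15.9803] = 8.7832

$8.78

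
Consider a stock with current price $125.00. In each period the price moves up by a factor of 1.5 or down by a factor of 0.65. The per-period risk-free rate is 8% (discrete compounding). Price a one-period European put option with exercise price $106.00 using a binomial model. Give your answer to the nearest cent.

Risk-neutral probability p = (1 + 0.08 − 0.65)/(1.5 − 0.65) = 0.4300/0.8500 = 0.5059
Terminal stock prices: S_u = 187.5, S_d = 81.25
Terminal payoffs (K − S): max(-81.5, 0) = 0, max(24.75, 0) = 24.75
Node 0 (S = 125): V_0 = 1/1.08·[0.5059·0.0000 + 0.4941·24.7500] = 11.3235

$11.32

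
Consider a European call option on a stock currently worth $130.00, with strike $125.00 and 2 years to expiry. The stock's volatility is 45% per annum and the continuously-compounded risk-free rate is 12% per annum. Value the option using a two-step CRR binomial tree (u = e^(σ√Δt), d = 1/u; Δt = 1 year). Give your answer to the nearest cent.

$44.40

CRR parameters: u = e^(σ√Δt) = e^(0.45·√1) = 1.5683, d = 1/u = 0.6376
Per-period rate: rΔt = 0.12·1 = 0.12, so R = e^0.12 = 1.1275
Risk-neutral probability p = (e^0.12 − 0.6376)/(1.5683 − 0.6376) = 0.4899/0.9307 = 0.5264
Terminal stock prices: S_uu = 319.7, S_ud = 130, S_dd = 52.85
Terminal payoffs (S − K): max(194.7, 0) = 194.7, max(5, 0) = 5, max(-72.15, 0) = 0
Node u (S = 203.9): V_u = e^(−0.12)·[0.5264·194.7484 + 0.4736·5.0000] = 93.0155
Node d (S = 82.89): V_d = e^(−0.12)·[0.5264·5.0000 + 0.4736·0.0000] = 2.3342
Node 0 (S = 130): V_0 = e^(−0.12)·[0.5264·93.0155 + 0.4736·2.3342] = 44.4033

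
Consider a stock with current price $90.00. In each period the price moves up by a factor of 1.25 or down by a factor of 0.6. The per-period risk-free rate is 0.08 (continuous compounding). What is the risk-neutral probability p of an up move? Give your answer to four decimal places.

Risk-neutral probability p = (e^0.08 − 0.6)/(1.25 − 0.6) = 0.4833/0.6500 = 0.7435

p = 0.7435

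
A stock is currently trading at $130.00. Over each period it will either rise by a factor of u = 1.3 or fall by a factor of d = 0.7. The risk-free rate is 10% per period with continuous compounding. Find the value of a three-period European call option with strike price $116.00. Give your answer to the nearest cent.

Risk-neutral probability p = (e^0.1 − 0.7)/(1.3 − 0.7) = 0.4052/0.6000 = 0.6753
Terminal stock prices: S_uuu = 285.6, S_uud = 153.8, S_udd = 82.81, S_ddd = 44.59
Terminal payoffs (S − K): max(169.6, 0) = 169.6, max(37.79, 0) = 37.79, max(-33.19, 0) = 0, max(-71.41, 0) = 0
Node uu (S = 219.7): V_uu = e^(−0.1)·[0.6753·169.6100 + 0.3247·37.7900] = 114.7389
Node ud (S = 118.3): V_ud = e^(−0.1)·[0.6753·37.7900 + 0.3247·0.0000] = 23.0906
Node dd (S = 63.7): V_dd = e^(−0.1)·[0.6753·0.0000 + 0.3247·0.0000] = 0.0000
Node u (S = 169): V_u = e^(−0.1)·[0.6753·114.7389 + 0.3247·23.0906] = 76.8924
Node d (S = 91): V_d = e^(−0.1)·[0.6753·23.0906 + 0.3247·0.0000] = 14.1089
Node 0 (S = 130): V_0 = e^(−0.1)·[0.6753·76.8924 + 0.3247·14.1089] = 51.1284

$51.13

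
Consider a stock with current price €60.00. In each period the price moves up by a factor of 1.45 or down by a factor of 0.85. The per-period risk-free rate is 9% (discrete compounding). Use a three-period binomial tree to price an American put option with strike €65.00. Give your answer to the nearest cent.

Risk-neutral probability p = (1 + 0.09 − 0.85)/(1.45 − 0.85) = 0.2400/0.6000 = 0.4000
Terminal stock prices: S_uuu = 182.9, S_uud = 107.2, S_udd = 62.86, S_ddd = 36.85
Terminal payoffs (K − S): max(-117.9, 0) = 0, max(-42.23, 0) = 0, max(2.143, 0) = 2.143, max(28.15, 0) = 28.15
Node uu (S = 126.2): continuation = 1/1.09·[0.4000·0.0000 + 0.6000·0.0000] = 0.0000; exercise value = 0.0000 ≤ continuation, so V_uu = 0.0000
Node ud (S = 73.95): continuation = 1/1.09·[0.4000·0.0000 + 0.6000·2.1425] = 1.1794; exercise value = 0.0000 ≤ continuation, so V_ud = 1.1794
Node dd (S = 43.35): continuation = 1/1.09·[0.4000·2.1425 + 0.6000·28.1525] = 16.2830; exercise value = 21.6500 > continuation, so V_dd = 21.6500 (exercise)
Node u (S = 87): continuation = 1/1.09·[0.4000·0.0000 + 0.6000·1.1794] = 0.6492; exercise value = 0.0000 ≤ continuation, so V_u = 0.6492
Node d (S = 51): continuation = 1/1.09·[0.4000·1.1794 + 0.6000·21.6500] = 12.3502; exercise value = 14.0000 > continuation, so V_d = 14.0000 (exercise)
Node 0 (S = 60): continuation = 1/1.09·[0.4000·0.6492 + 0.6000·14.0000] = 7.9447; exercise value = 5.0000 ≤ continuation, so V_0 = 7.9447

€7.94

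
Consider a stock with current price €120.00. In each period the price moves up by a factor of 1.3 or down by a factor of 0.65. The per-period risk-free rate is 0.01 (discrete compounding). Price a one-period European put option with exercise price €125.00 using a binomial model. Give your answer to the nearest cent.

€20.76

Risk-neutral probability p = (1 + 0.01 − 0.65)/(1.3 − 0.65) = 0.3600/0.6500 = 0.5538
Terminal stock prices: S_u = 156, S_d = 78
Terminal payoffs (K − S): max(-31, 0) = 0, max(47, 0) = 47
Node 0 (S = 120): V_0 = 1/1.01·[0.5538·0.0000 + 0.4462·47.0000] = 20.7616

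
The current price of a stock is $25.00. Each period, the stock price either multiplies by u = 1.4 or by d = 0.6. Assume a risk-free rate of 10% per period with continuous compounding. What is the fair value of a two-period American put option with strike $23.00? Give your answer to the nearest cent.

Risk-neutral probability p = (e^0.1 − 0.6)/(1.4 − 0.6) = 0.5052/0.8000 = 0.6315
Terminal stock prices: S_uu = 49, S_ud = 21, S_dd = 9
Terminal payoffs (K − S): max(-26, 0) = 0, max(2, 0) = 2, max(14, 0) = 14
Node u (S = 35): continuation = e^(−0.1)·[0.6315·0.0000 + 0.3685·2.0000] = 0.6669; exercise value = 0.0000 ≤ continuation, so V_u = 0.6669
Node d (S = 15): continuation = e^(−0.1)·[0.6315·2.0000 + 0.3685·14.0000] = 5.8113; exercise value = 8.0000 > continuation, so V_d = 8.0000 (exercise)
Node 0 (S = 25): continuation = e^(−0.1)·[0.6315·0.6669 + 0.3685·8.0000] = 3.0488; exercise value = 0.0000 ≤ continuation, so V_0 = 3.0488

$3.05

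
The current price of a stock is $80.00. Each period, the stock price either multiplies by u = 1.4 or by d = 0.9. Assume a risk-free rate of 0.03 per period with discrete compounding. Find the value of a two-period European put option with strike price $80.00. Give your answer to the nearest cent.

$7.85

Risk-neutral probability p = (1 + 0.03 − 0.9)/(1.4 − 0.9) = 0.1300/0.5000 = 0.2600
Terminal stock prices: S_uu = 156.8, S_ud = 100.8, S_dd = 64.8
Terminal payoffs (K − S): max(-76.8, 0) = 0, max(-20.8, 0) = 0, max(15.2, 0) = 15.2
Node u (S = 112): V_u = 1/1.03·[0.2600·0.0000 + 0.7400·0.0000] = 0.0000
Node d (S = 72): V_d = 1/1.03·[0.2600·0.0000 + 0.7400·15.2000] = 10.9204
Node 0 (S = 80): V_0 = 1/1.03·[0.2600·0.0000 + 0.7400·10.9204] = 7.8457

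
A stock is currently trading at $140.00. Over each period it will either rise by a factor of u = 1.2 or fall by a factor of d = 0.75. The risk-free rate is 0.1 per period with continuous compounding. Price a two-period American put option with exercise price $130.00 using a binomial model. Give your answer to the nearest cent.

Risk-neutral probability p = (e^0.1 − 0.75)/(1.2 − 0.75) = 0.3552/0.4500 = 0.7893
Terminal stock prices: S_uu = 201.6, S_ud = 126, S_dd = 78.75
Terminal payoffs (K − S): max(-71.6, 0) = 0, max(4, 0) = 4, max(51.25, 0) = 51.25
Node u (S = 168): continuation = e^(−0.1)·[0.7893·0.0000 + 0.2107·4.0000] = 0.7627; exercise value = 0.0000 ≤ continuation, so V_u = 0.7627
Node d (S = 105): continuation = e^(−0.1)·[0.7893·4.0000 + 0.2107·51.2500] = 12.6289; exercise value = 25.0000 > continuation, so V_d = 25.0000 (exercise)
Node 0 (S = 140): continuation = e^(−0.1)·[0.7893·0.7627 + 0.2107·25.0000] = 5.3116; exercise value = 0.0000 ≤ continuation, so V_0 = 5.3116

$5.31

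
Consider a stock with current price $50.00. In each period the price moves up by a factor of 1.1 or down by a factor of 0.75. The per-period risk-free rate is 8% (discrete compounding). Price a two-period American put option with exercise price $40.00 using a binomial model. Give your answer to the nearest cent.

Risk-neutral probability p = (1 + 0.08 − 0.75)/(1.1 − 0.75) = 0.3300/0.3500 = 0.9429
Terminal stock prices: S_uu = 60.5, S_ud = 41.25, S_dd = 28.12
Terminal payoffs (K − S): max(-20.5, 0) = 0, max(-1.25, 0) = 0, max(11.88, 0) = 11.88
Node u (S = 55): continuation = 1/1.08·[0.9429·0.0000 + 0.0571·0.0000] = 0.0000; exercise value = 0.0000 ≤ continuation, so V_u = 0.0000
Node d (S = 37.5): continuation = 1/1.08·[0.9429·0.0000 + 0.0571·11.8750] = 0.6283; exercise value = 2.5000 > continuation, so V_d = 2.5000 (exercise)
Node 0 (S = 50): continuation = 1/1.08·[0.9429·0.0000 + 0.0571·2.5000] = 0.1323; exercise value = 0.0000 ≤ continuation, so V_0 = 0.1323

$0.13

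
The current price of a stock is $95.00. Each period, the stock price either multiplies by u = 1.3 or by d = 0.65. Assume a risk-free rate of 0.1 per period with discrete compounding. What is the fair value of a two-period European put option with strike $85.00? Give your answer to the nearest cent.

Risk-neutral probability p = (1 + 0.1 − 0.65)/(1.3 − 0.65) = 0.4500/0.6500 = 0.6923
Terminal stock prices: S_uu = 160.6, S_ud = 80.28, S_dd = 40.14
Terminal payoffs (K − S): max(-75.55, 0) = 0, max(4.725, 0) = 4.725, max(44.86, 0) = 44.86
Node u (S = 123.5): V_u = 1/1.1·[0.6923·0.0000 + 0.3077·4.7250] = 1.3217
Node d (S = 61.75): V_d = 1/1.1·[0.6923·4.7250 + 0.3077·44.8625] = 15.5227
Node 0 (S = 95): V_0 = 1/1.1·[0.6923·1.3217 + 0.3077·15.5227] = 5.1738

$5.17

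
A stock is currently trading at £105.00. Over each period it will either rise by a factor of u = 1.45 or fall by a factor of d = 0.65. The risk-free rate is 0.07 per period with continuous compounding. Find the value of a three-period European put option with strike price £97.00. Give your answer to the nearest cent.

Risk-neutral probability p = (e^0.07 − 0.65)/(1.45 − 0.65) = 0.4225/0.8000 = 0.5281
Terminal stock prices: S_uuu = 320.1, S_uud = 143.5, S_udd = 64.33, S_ddd = 28.84
Terminal payoffs (K − S): max(-223.1, 0) = 0, max(-46.5, 0) = 0, max(32.67, 0) = 32.67, max(68.16, 0) = 68.16
Node uu (S = 220.8): V_uu = e^(−0.07)·[0.5281·0.0000 + 0.4719·0.0000] = 0.0000
Node ud (S = 98.96): V_ud = e^(−0.07)·[0.5281·0.0000 + 0.4719·32.6744] = 14.3755
Node dd (S = 44.36): V_dd = e^(−0.07)·[0.5281·32.6744 + 0.4719·68.1644] = 46.0797
Node u (S = 152.2): V_u = e^(−0.07)·[0.5281·0.0000 + 0.4719·14.3755] = 6.3247
Node d (S = 68.25): V_d = e^(−0.07)·[0.5281·14.3755 + 0.4719·46.0797] = 27.3523
Node 0 (S = 105): V_0 = e^(−0.07)·[0.5281·6.3247 + 0.4719·27.3523] = 15.1485

£15.15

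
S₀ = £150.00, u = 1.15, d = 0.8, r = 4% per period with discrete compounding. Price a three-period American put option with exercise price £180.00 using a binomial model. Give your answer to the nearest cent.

£30.00

Risk-neutral probability p = (1 + 0.04 − 0.8)/(1.15 − 0.8) = 0.2400/0.3500 = 0.6857
Terminal stock prices: S_uuu = 228.1, S_uud = 158.7, S_udd = 110.4, S_ddd = 76.8
Terminal payoffs (K − S): max(-48.13, 0) = 0, max(21.3, 0) = 21.3, max(69.6, 0) = 69.6, max(103.2, 0) = 103.2
Node uu (S = 198.4): continuation = 1/1.04·[0.6857·0.0000 + 0.3143·21.3000] = 6.4368; exercise value = 0.0000 ≤ continuation, so V_uu = 6.4368
Node ud (S = 138): continuation = 1/1.04·[0.6857·21.3000 + 0.3143·69.6000] = 35.0769; exercise value = 42.0000 > continuation, so V_ud = 42.0000 (exercise)
Node dd (S = 96): continuation = 1/1.04·[0.6857·69.6000 + 0.3143·103.2000] = 77.0769; exercise value = 84.0000 > continuation, so V_dd = 84.0000 (exercise)
Node u (S = 172.5): continuation = 1/1.04·[0.6857·6.4368 + 0.3143·42.0000] = 16.9364; exercise value = 7.5000 ≤ continuation, so V_u = 16.9364
Node d (S = 120): continuation = 1/1.04·[0.6857·42.0000 + 0.3143·84.0000] = 53.0769; exercise value = 60.0000 > continuation, so V_d = 60.0000 (exercise)
Node 0 (S = 150): continuation = 1/1.04·[0.6857·16.9364 + 0.3143·60.0000] = 29.2987; exercise value = 30.0000 > continuation, so V_0 = 30.0000 (exercise)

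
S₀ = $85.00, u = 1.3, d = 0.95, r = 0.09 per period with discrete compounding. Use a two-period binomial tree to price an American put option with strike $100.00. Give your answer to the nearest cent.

$15.00

Risk-neutral probability p = (1 + 0.09 − 0.95)/(1.3 − 0.95) = 0.1400/0.3500 = 0.4000
Terminal stock prices: S_uu = 143.7, S_ud = 105, S_dd = 76.71
Terminal payoffs (K − S): max(-43.65, 0) = 0, max(-4.975, 0) = 0, max(23.29, 0) = 23.29
Node u (S = 110.5): continuation = 1/1.09·[0.4000·0.0000 + 0.6000·0.0000] = 0.0000; exercise value = 0.0000 ≤ continuation, so V_u = 0.0000
Node d (S = 80.75): continuation = 1/1.09·[0.4000·0.0000 + 0.6000·23.2875] = 12.8188; exercise value = 19.2500 > continuation, so V_d = 19.2500 (exercise)
Node 0 (S = 85): continuation = 1/1.09·[0.4000·0.0000 + 0.6000·19.2500] = 10.5963; exercise value = 15.0000 > continuation, so V_0 = 15.0000 (exercise)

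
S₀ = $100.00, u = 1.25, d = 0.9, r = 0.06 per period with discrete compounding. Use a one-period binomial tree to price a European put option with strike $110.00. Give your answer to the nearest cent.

$10.24

Risk-neutral probability p = (1 + 0.06 − 0.9)/(1.25 − 0.9) = 0.1600/0.3500 = 0.4571
Terminal stock prices: S_u = 125, S_d = 90
Terminal payoffs (K − S): max(-15, 0) = 0, max(20, 0) = 20
Node 0 (S = 100): V_0 = 1/1.06·[0.4571·0.0000 + 0.5429·20.0000] = 10.2426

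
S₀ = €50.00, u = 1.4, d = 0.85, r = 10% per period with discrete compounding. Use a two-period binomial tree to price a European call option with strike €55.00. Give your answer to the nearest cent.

€9.19

Risk-neutral probability p = (1 + 0.1 − 0.85)/(1.4 − 0.85) = 0.2500/0.5500 = 0.4545
Terminal stock prices: S_uu = 98, S_ud = 59.5, S_dd = 36.12
Terminal payoffs (S − K): max(43, 0) = 43, max(4.5, 0) = 4.5, max(-18.88, 0) = 0
Node u (S = 70): V_u = 1/1.1·[0.4545·43.0000 + 0.5455·4.5000] = 20.0000
Node d (S = 42.5): V_d = 1/1.1·[0.4545·4.5000 + 0.5455·0.0000] = 1.8595
Node 0 (S = 50): V_0 = 1/1.1·[0.4545·20.0000 + 0.5455·1.8595] = 9.1865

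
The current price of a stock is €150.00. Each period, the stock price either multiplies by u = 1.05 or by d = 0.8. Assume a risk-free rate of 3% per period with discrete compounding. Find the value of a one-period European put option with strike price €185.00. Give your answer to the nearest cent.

€29.61

Risk-neutral probability p = (1 + 0.03 − 0.8)/(1.05 − 0.8) = 0.2300/0.2500 = 0.9200
Terminal stock prices: S_u = 157.5, S_d = 120
Terminal payoffs (K − S): max(27.5, 0) = 27.5, max(65, 0) = 65
Node 0 (S = 150): V_0 = 1/1.03·[0.9200·27.5000 + 0.0800·65.0000] = 29.6117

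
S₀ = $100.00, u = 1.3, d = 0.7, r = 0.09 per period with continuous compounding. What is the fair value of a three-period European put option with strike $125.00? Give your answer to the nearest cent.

$15.92

Risk-neutral probability p = (e^0.09 − 0.7)/(1.3 − 0.7) = 0.3942/0.6000 = 0.6570
Terminal stock prices: S_uuu = 219.7, S_uud = 118.3, S_udd = 63.7, S_ddd = 34.3
Terminal payoffs (K − S): max(-94.7, 0) = 0, max(6.7, 0) = 6.7, max(61.3, 0) = 61.3, max(90.7, 0) = 90.7
Node uu (S = 169): V_uu = e^(−0.09)·[0.6570·0.0000 + 0.3430·6.7000] = 2.1006
Node ud (S = 91): V_ud = e^(−0.09)·[0.6570·6.7000 + 0.3430·61.3000] = 23.2414
Node dd (S = 49): V_dd = e^(−0.09)·[0.6570·61.3000 + 0.3430·90.7000] = 65.2414
Node u (S = 130): V_u = e^(−0.09)·[0.6570·2.1006 + 0.3430·23.2414] = 8.5478
Node d (S = 70): V_d = e^(−0.09)·[0.6570·23.2414 + 0.3430·65.2414] = 34.4088
Node 0 (S = 100): V_0 = e^(−0.09)·[0.6570·8.5478 + 0.3430·34.4088] = 15.9200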